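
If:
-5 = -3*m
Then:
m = 5/3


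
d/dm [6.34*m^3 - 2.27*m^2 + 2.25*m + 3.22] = 19.02*m^2 - 4.54*m + 2.25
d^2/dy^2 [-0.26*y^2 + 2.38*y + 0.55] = -0.520000000000000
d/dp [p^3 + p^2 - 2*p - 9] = 3*p^2 + 2*p - 2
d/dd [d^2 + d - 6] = 2*d + 1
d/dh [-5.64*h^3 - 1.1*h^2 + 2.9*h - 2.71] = -16.92*h^2 - 2.2*h + 2.9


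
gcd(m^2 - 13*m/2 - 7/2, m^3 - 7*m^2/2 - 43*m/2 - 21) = m - 7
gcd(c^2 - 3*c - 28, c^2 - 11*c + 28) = c - 7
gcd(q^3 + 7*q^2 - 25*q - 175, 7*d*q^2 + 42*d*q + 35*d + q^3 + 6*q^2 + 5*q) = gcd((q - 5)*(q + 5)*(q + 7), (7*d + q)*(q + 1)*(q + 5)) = q + 5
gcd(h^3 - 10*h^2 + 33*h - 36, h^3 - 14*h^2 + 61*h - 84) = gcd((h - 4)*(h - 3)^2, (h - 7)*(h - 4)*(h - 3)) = h^2 - 7*h + 12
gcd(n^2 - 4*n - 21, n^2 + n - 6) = n + 3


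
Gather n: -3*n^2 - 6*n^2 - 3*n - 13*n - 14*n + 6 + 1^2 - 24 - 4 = -9*n^2 - 30*n - 21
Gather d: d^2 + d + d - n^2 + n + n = d^2 + 2*d - n^2 + 2*n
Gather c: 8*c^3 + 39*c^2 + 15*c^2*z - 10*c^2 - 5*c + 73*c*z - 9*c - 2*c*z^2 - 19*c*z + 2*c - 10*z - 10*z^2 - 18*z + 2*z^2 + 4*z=8*c^3 + c^2*(15*z + 29) + c*(-2*z^2 + 54*z - 12) - 8*z^2 - 24*z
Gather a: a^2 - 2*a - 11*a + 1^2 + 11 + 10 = a^2 - 13*a + 22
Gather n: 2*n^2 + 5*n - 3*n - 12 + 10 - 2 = 2*n^2 + 2*n - 4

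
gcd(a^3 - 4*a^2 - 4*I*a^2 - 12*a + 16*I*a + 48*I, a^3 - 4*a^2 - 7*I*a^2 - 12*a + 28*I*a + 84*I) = a^2 - 4*a - 12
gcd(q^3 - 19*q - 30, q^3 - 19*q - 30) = q^3 - 19*q - 30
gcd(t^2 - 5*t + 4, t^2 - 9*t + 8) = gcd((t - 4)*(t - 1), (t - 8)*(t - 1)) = t - 1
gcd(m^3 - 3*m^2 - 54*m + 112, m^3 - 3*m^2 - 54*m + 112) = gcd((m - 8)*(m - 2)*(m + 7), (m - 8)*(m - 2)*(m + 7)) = m^3 - 3*m^2 - 54*m + 112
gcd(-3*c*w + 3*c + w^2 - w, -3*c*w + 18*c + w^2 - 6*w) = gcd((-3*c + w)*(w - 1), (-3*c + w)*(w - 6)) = -3*c + w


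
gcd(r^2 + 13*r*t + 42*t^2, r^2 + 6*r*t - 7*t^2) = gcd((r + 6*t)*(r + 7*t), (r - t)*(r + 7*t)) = r + 7*t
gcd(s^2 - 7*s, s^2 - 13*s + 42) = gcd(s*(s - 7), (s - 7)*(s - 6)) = s - 7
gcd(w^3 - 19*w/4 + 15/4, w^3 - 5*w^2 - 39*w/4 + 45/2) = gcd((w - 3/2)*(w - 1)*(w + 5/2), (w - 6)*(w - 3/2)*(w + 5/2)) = w^2 + w - 15/4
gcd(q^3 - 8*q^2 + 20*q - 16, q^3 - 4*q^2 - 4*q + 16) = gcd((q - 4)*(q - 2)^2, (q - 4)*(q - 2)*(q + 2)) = q^2 - 6*q + 8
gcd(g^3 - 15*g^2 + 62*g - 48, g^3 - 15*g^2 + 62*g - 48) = g^3 - 15*g^2 + 62*g - 48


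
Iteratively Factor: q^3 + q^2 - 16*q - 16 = (q + 1)*(q^2 - 16) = (q + 1)*(q + 4)*(q - 4)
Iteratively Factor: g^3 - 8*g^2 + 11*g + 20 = (g - 4)*(g^2 - 4*g - 5) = (g - 5)*(g - 4)*(g + 1)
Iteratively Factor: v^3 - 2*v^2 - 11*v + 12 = (v - 1)*(v^2 - v - 12) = (v - 1)*(v + 3)*(v - 4)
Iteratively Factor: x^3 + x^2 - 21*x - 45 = (x + 3)*(x^2 - 2*x - 15) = (x - 5)*(x + 3)*(x + 3)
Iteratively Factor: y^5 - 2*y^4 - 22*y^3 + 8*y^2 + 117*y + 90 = (y - 3)*(y^4 + y^3 - 19*y^2 - 49*y - 30) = (y - 3)*(y + 2)*(y^3 - y^2 - 17*y - 15) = (y - 5)*(y - 3)*(y + 2)*(y^2 + 4*y + 3) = (y - 5)*(y - 3)*(y + 2)*(y + 3)*(y + 1)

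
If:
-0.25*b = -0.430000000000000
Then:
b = 1.72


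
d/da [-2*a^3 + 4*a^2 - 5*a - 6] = -6*a^2 + 8*a - 5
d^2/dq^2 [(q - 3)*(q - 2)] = 2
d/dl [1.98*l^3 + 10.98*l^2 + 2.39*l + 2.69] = 5.94*l^2 + 21.96*l + 2.39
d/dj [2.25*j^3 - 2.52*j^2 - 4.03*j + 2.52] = 6.75*j^2 - 5.04*j - 4.03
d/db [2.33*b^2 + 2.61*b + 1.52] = 4.66*b + 2.61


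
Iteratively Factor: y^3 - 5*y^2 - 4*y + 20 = (y - 5)*(y^2 - 4) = (y - 5)*(y + 2)*(y - 2)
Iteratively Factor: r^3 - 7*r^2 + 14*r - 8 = (r - 2)*(r^2 - 5*r + 4) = (r - 2)*(r - 1)*(r - 4)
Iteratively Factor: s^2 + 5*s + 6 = (s + 3)*(s + 2)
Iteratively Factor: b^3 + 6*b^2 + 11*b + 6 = (b + 3)*(b^2 + 3*b + 2) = (b + 2)*(b + 3)*(b + 1)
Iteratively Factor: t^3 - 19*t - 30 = (t - 5)*(t^2 + 5*t + 6) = (t - 5)*(t + 2)*(t + 3)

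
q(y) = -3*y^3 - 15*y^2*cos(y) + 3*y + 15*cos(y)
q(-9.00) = 3253.36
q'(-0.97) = 11.71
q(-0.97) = 0.33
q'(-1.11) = 3.60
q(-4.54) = 317.57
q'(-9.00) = -1466.55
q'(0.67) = -21.93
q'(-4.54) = 83.95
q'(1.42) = -6.47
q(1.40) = -6.48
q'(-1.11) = 3.60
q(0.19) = 14.75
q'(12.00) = -2747.74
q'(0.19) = -5.65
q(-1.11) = -0.78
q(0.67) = 7.59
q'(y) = 15*y^2*sin(y) - 9*y^2 - 30*y*cos(y) - 15*sin(y) + 3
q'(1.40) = -7.59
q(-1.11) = -0.78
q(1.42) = -6.62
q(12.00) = -6958.07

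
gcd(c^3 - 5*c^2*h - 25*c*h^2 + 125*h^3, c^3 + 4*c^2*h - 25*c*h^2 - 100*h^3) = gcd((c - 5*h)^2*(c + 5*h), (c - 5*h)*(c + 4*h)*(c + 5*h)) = c^2 - 25*h^2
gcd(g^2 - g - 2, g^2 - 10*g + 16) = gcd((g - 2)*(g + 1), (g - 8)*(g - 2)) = g - 2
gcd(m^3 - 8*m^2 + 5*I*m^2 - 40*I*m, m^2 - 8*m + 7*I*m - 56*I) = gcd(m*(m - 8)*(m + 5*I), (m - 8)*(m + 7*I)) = m - 8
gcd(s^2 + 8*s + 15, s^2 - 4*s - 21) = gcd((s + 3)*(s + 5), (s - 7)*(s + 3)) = s + 3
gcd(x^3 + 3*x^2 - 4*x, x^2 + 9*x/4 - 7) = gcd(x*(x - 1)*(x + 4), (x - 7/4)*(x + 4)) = x + 4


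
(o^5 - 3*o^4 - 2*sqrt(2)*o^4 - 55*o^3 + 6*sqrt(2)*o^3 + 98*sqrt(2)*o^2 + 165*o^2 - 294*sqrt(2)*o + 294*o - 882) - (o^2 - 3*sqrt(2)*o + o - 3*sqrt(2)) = o^5 - 3*o^4 - 2*sqrt(2)*o^4 - 55*o^3 + 6*sqrt(2)*o^3 + 98*sqrt(2)*o^2 + 164*o^2 - 291*sqrt(2)*o + 293*o - 882 + 3*sqrt(2)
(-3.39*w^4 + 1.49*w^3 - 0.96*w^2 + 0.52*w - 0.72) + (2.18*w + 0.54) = -3.39*w^4 + 1.49*w^3 - 0.96*w^2 + 2.7*w - 0.18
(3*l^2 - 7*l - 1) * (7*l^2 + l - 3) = 21*l^4 - 46*l^3 - 23*l^2 + 20*l + 3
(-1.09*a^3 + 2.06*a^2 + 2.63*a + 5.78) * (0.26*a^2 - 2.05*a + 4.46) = -0.2834*a^5 + 2.7701*a^4 - 8.4006*a^3 + 5.2989*a^2 - 0.119200000000001*a + 25.7788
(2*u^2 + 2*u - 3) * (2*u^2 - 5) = 4*u^4 + 4*u^3 - 16*u^2 - 10*u + 15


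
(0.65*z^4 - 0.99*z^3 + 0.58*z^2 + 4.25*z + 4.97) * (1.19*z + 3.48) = 0.7735*z^5 + 1.0839*z^4 - 2.755*z^3 + 7.0759*z^2 + 20.7043*z + 17.2956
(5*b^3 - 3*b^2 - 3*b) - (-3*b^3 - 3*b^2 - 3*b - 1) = 8*b^3 + 1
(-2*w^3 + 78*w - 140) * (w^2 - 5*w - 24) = -2*w^5 + 10*w^4 + 126*w^3 - 530*w^2 - 1172*w + 3360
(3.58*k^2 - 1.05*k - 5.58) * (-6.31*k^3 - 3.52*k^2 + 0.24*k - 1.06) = -22.5898*k^5 - 5.9761*k^4 + 39.765*k^3 + 15.5948*k^2 - 0.2262*k + 5.9148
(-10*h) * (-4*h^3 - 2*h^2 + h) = 40*h^4 + 20*h^3 - 10*h^2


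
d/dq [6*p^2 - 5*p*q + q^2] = -5*p + 2*q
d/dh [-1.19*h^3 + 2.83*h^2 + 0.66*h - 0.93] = -3.57*h^2 + 5.66*h + 0.66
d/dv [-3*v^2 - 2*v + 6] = -6*v - 2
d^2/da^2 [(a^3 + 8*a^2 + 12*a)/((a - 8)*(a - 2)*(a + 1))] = 2*(17*a^6 + 18*a^5 - 564*a^4 + 616*a^3 + 2592*a^2 + 5952*a + 896)/(a^9 - 27*a^8 + 261*a^7 - 1005*a^6 + 702*a^5 + 3492*a^4 - 4200*a^3 - 5184*a^2 + 4608*a + 4096)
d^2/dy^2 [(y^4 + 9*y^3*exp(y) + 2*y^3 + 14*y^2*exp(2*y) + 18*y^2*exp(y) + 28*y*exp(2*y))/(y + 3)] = (9*y^5*exp(y) + 56*y^4*exp(2*y) + 108*y^4*exp(y) + 6*y^4 + 504*y^3*exp(2*y) + 513*y^3*exp(y) + 52*y^3 + 1680*y^2*exp(2*y) + 1134*y^2*exp(y) + 144*y^2 + 2352*y*exp(2*y) + 1134*y*exp(y) + 108*y + 1092*exp(2*y) + 324*exp(y))/(y^3 + 9*y^2 + 27*y + 27)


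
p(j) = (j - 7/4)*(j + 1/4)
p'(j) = 2*j - 3/2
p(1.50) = -0.44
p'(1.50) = 1.50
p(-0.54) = 0.66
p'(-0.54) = -2.58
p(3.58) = 7.01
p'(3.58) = 5.66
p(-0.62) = 0.88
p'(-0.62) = -2.74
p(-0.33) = 0.17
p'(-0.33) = -2.16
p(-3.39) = 16.14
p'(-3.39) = -8.28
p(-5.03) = 32.41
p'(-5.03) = -11.56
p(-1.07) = 2.31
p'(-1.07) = -3.64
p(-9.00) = 94.06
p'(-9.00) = -19.50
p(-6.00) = 44.56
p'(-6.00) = -13.50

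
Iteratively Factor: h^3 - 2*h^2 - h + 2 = (h - 2)*(h^2 - 1) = (h - 2)*(h + 1)*(h - 1)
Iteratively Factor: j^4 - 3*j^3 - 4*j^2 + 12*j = (j + 2)*(j^3 - 5*j^2 + 6*j) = (j - 3)*(j + 2)*(j^2 - 2*j) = (j - 3)*(j - 2)*(j + 2)*(j)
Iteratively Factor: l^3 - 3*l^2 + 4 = (l + 1)*(l^2 - 4*l + 4) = (l - 2)*(l + 1)*(l - 2)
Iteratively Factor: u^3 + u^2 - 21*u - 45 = (u + 3)*(u^2 - 2*u - 15) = (u - 5)*(u + 3)*(u + 3)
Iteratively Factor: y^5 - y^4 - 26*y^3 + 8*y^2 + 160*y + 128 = (y - 4)*(y^4 + 3*y^3 - 14*y^2 - 48*y - 32) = (y - 4)*(y + 1)*(y^3 + 2*y^2 - 16*y - 32) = (y - 4)*(y + 1)*(y + 4)*(y^2 - 2*y - 8) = (y - 4)*(y + 1)*(y + 2)*(y + 4)*(y - 4)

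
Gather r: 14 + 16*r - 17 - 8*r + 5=8*r + 2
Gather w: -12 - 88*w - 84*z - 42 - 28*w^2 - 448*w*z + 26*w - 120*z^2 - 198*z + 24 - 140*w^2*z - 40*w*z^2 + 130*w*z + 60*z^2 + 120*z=w^2*(-140*z - 28) + w*(-40*z^2 - 318*z - 62) - 60*z^2 - 162*z - 30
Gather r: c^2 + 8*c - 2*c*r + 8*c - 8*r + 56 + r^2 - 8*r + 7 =c^2 + 16*c + r^2 + r*(-2*c - 16) + 63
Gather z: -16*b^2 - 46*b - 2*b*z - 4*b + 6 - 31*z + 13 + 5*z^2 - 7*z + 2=-16*b^2 - 50*b + 5*z^2 + z*(-2*b - 38) + 21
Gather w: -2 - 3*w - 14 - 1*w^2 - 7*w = -w^2 - 10*w - 16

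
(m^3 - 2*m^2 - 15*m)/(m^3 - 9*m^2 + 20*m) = (m + 3)/(m - 4)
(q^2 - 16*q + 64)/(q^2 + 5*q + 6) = (q^2 - 16*q + 64)/(q^2 + 5*q + 6)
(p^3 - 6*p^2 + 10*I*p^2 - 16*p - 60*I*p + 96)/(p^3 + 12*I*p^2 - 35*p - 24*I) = (p^2 + 2*p*(-3 + I) - 12*I)/(p^2 + 4*I*p - 3)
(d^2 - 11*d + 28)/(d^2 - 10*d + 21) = (d - 4)/(d - 3)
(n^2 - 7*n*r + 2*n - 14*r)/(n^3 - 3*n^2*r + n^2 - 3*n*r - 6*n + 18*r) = (n^2 - 7*n*r + 2*n - 14*r)/(n^3 - 3*n^2*r + n^2 - 3*n*r - 6*n + 18*r)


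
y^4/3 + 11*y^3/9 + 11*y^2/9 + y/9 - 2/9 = (y/3 + 1/3)*(y - 1/3)*(y + 1)*(y + 2)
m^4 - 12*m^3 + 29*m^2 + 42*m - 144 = (m - 8)*(m - 3)^2*(m + 2)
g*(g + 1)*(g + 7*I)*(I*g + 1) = I*g^4 - 6*g^3 + I*g^3 - 6*g^2 + 7*I*g^2 + 7*I*g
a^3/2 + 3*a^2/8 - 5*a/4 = a*(a/2 + 1)*(a - 5/4)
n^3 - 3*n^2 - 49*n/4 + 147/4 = (n - 7/2)*(n - 3)*(n + 7/2)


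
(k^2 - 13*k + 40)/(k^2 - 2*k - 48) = (k - 5)/(k + 6)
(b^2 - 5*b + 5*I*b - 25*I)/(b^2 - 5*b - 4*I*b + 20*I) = (b + 5*I)/(b - 4*I)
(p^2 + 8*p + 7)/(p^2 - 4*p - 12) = (p^2 + 8*p + 7)/(p^2 - 4*p - 12)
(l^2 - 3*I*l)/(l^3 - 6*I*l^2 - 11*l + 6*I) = l/(l^2 - 3*I*l - 2)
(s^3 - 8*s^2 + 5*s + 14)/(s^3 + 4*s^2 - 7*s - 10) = (s - 7)/(s + 5)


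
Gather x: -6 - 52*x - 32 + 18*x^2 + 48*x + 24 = 18*x^2 - 4*x - 14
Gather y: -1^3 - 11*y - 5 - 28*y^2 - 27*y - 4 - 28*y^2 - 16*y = -56*y^2 - 54*y - 10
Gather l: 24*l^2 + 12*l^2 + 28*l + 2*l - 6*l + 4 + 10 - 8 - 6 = 36*l^2 + 24*l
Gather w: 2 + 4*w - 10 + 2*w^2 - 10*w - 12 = 2*w^2 - 6*w - 20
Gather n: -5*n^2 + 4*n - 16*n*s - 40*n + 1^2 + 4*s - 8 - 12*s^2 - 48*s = -5*n^2 + n*(-16*s - 36) - 12*s^2 - 44*s - 7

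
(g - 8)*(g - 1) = g^2 - 9*g + 8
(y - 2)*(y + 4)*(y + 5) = y^3 + 7*y^2 + 2*y - 40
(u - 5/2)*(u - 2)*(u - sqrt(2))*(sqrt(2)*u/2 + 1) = sqrt(2)*u^4/2 - 9*sqrt(2)*u^3/4 + 3*sqrt(2)*u^2/2 + 9*sqrt(2)*u/2 - 5*sqrt(2)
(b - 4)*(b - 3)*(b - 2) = b^3 - 9*b^2 + 26*b - 24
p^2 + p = p*(p + 1)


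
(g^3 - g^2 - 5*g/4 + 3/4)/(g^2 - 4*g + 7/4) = (2*g^2 - g - 3)/(2*g - 7)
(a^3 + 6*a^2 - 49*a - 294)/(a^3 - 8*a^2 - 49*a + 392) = (a + 6)/(a - 8)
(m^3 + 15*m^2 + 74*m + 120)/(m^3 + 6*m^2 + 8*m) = (m^2 + 11*m + 30)/(m*(m + 2))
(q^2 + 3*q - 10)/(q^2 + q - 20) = (q - 2)/(q - 4)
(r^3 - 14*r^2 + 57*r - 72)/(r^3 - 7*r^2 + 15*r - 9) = (r - 8)/(r - 1)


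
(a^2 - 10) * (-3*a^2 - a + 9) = -3*a^4 - a^3 + 39*a^2 + 10*a - 90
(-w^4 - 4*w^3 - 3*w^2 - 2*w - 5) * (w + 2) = -w^5 - 6*w^4 - 11*w^3 - 8*w^2 - 9*w - 10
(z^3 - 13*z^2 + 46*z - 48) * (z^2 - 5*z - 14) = z^5 - 18*z^4 + 97*z^3 - 96*z^2 - 404*z + 672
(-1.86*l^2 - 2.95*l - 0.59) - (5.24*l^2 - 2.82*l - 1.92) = -7.1*l^2 - 0.13*l + 1.33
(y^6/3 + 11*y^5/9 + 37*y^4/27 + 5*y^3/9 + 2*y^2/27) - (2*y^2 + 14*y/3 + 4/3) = y^6/3 + 11*y^5/9 + 37*y^4/27 + 5*y^3/9 - 52*y^2/27 - 14*y/3 - 4/3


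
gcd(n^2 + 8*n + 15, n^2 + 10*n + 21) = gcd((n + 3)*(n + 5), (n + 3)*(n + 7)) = n + 3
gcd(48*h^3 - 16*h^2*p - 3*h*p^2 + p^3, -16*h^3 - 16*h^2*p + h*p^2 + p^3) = -16*h^2 + p^2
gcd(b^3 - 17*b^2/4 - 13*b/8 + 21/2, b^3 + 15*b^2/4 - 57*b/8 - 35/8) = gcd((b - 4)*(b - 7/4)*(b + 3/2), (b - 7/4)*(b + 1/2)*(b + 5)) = b - 7/4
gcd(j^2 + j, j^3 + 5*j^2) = j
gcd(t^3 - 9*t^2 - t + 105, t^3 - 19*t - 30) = t^2 - 2*t - 15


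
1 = 1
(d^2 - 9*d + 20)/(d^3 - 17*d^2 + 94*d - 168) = (d - 5)/(d^2 - 13*d + 42)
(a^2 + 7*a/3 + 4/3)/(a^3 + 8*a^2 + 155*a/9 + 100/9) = 3*(a + 1)/(3*a^2 + 20*a + 25)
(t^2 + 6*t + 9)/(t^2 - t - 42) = (t^2 + 6*t + 9)/(t^2 - t - 42)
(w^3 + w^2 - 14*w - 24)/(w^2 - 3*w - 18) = (w^2 - 2*w - 8)/(w - 6)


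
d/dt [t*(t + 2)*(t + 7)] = 3*t^2 + 18*t + 14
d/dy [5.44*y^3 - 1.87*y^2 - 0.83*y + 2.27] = 16.32*y^2 - 3.74*y - 0.83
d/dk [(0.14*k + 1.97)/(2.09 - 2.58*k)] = (13.868016*k - 11.234168)/(2.58*k - 2.09)^3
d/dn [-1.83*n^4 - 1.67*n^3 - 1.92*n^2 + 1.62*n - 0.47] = -7.32*n^3 - 5.01*n^2 - 3.84*n + 1.62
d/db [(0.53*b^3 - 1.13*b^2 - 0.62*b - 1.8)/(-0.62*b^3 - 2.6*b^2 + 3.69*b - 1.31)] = (-2.0786*b^4 + 3.1426*b^3 - 11.2126*b^2 - 6.3994*b + 7.4542)/(0.3844*b^6 + 3.224*b^5 + 2.1844*b^4 - 17.5636*b^3 + 20.4281*b^2 - 9.6678*b + 1.7161)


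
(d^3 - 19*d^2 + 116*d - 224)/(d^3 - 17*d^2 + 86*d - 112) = (d - 4)/(d - 2)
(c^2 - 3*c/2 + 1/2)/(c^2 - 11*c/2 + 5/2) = (c - 1)/(c - 5)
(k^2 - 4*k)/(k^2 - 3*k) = (k - 4)/(k - 3)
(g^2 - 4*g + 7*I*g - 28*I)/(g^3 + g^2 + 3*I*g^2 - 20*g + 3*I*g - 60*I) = (g + 7*I)/(g^2 + g*(5 + 3*I) + 15*I)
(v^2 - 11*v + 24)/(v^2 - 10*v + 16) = (v - 3)/(v - 2)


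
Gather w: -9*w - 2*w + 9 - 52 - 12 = -11*w - 55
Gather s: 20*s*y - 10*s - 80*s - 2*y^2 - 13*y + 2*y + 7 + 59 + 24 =s*(20*y - 90) - 2*y^2 - 11*y + 90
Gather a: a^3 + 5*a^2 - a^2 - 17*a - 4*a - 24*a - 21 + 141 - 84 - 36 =a^3 + 4*a^2 - 45*a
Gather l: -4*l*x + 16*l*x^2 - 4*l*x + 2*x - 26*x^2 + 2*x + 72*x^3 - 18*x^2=l*(16*x^2 - 8*x) + 72*x^3 - 44*x^2 + 4*x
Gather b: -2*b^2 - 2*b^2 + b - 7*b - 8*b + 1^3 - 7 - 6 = -4*b^2 - 14*b - 12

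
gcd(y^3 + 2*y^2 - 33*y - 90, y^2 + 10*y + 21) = y + 3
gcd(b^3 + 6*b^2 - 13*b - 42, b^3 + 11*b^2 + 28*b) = b + 7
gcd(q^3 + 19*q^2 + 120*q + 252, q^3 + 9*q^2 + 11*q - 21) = q + 7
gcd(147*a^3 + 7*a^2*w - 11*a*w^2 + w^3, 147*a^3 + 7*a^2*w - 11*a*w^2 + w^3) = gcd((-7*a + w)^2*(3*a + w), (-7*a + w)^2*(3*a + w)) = 147*a^3 + 7*a^2*w - 11*a*w^2 + w^3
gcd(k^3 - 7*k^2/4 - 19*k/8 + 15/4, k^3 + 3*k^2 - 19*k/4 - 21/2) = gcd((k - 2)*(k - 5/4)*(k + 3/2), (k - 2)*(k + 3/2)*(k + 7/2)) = k^2 - k/2 - 3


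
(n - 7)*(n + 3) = n^2 - 4*n - 21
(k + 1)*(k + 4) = k^2 + 5*k + 4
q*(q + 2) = q^2 + 2*q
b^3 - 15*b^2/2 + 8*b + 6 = (b - 6)*(b - 2)*(b + 1/2)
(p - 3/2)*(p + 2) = p^2 + p/2 - 3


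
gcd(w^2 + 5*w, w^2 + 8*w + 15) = w + 5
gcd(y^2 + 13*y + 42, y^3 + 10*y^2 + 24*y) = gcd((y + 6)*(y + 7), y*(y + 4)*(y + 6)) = y + 6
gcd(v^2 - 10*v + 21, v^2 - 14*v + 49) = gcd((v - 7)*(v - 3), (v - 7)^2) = v - 7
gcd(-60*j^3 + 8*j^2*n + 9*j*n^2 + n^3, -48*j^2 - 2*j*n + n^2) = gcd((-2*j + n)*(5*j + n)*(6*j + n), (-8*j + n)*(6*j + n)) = 6*j + n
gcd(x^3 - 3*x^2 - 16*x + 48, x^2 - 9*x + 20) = x - 4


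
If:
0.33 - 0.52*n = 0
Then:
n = 0.63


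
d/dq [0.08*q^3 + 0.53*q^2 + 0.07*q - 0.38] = 0.24*q^2 + 1.06*q + 0.07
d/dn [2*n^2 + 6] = 4*n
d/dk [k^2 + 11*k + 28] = 2*k + 11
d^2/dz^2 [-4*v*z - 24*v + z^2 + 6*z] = 2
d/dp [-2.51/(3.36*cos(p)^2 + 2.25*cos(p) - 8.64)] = -(16.8672*cos(p) + 5.6475)*sin(p)/(3.36*cos(p)^2 + 2.25*cos(p) - 8.64)^2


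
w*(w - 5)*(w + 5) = w^3 - 25*w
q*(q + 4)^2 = q^3 + 8*q^2 + 16*q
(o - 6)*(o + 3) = o^2 - 3*o - 18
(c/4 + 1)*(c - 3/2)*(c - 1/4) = c^3/4 + 9*c^2/16 - 53*c/32 + 3/8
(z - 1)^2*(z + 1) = z^3 - z^2 - z + 1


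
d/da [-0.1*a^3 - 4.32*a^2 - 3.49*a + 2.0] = -0.3*a^2 - 8.64*a - 3.49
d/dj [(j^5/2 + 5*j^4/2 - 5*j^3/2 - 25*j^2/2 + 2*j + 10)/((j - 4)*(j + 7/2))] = (6*j^6 + 16*j^5 - 165*j^4 - 550*j^3 + 437*j^2 + 1320*j - 92)/(4*j^4 - 4*j^3 - 111*j^2 + 56*j + 784)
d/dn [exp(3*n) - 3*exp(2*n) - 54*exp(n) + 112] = 3*(exp(2*n) - 2*exp(n) - 18)*exp(n)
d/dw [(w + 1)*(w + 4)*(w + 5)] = 3*w^2 + 20*w + 29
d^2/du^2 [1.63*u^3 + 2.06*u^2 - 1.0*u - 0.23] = 9.78*u + 4.12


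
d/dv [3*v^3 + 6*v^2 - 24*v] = 9*v^2 + 12*v - 24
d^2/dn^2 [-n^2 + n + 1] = -2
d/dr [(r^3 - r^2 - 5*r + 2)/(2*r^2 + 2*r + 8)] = (r^4/2 + r^3 + 8*r^2 - 6*r - 11)/(r^4 + 2*r^3 + 9*r^2 + 8*r + 16)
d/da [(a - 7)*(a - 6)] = 2*a - 13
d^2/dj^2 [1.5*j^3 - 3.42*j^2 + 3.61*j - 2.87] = 9.0*j - 6.84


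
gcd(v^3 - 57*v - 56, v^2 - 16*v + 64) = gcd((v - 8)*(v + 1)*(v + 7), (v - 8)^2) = v - 8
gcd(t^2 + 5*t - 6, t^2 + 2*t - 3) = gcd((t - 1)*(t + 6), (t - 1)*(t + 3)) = t - 1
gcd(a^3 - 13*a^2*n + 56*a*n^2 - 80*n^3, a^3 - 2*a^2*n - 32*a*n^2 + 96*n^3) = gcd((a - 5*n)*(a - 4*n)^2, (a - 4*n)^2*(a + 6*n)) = a^2 - 8*a*n + 16*n^2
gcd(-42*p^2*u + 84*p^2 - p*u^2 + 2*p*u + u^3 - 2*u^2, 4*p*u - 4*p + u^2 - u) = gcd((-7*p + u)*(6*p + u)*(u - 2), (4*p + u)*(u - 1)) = 1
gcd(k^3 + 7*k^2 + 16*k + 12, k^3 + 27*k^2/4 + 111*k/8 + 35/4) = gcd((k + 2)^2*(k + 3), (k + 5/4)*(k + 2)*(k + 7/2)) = k + 2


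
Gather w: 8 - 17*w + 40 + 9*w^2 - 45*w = 9*w^2 - 62*w + 48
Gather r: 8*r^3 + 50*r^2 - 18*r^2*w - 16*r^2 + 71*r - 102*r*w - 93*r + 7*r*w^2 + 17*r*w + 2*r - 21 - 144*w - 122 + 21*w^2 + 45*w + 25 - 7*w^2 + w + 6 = 8*r^3 + r^2*(34 - 18*w) + r*(7*w^2 - 85*w - 20) + 14*w^2 - 98*w - 112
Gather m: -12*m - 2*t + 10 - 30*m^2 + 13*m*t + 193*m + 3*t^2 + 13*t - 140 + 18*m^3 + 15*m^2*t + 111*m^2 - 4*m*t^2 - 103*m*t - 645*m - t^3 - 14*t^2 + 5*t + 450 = 18*m^3 + m^2*(15*t + 81) + m*(-4*t^2 - 90*t - 464) - t^3 - 11*t^2 + 16*t + 320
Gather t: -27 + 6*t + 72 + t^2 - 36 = t^2 + 6*t + 9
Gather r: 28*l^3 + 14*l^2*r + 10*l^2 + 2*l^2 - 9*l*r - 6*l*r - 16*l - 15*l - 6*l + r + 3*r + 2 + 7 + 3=28*l^3 + 12*l^2 - 37*l + r*(14*l^2 - 15*l + 4) + 12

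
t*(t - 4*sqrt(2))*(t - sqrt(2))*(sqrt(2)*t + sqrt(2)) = sqrt(2)*t^4 - 10*t^3 + sqrt(2)*t^3 - 10*t^2 + 8*sqrt(2)*t^2 + 8*sqrt(2)*t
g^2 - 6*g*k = g*(g - 6*k)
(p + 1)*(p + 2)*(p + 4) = p^3 + 7*p^2 + 14*p + 8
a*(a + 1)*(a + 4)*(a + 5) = a^4 + 10*a^3 + 29*a^2 + 20*a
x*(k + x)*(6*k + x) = 6*k^2*x + 7*k*x^2 + x^3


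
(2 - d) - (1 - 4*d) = 3*d + 1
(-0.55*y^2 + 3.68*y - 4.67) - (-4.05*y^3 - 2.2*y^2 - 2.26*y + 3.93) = 4.05*y^3 + 1.65*y^2 + 5.94*y - 8.6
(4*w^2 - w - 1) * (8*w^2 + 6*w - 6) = 32*w^4 + 16*w^3 - 38*w^2 + 6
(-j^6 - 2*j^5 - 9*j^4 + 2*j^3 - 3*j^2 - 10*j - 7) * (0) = 0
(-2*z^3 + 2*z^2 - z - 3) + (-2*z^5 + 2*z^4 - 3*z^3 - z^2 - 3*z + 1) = -2*z^5 + 2*z^4 - 5*z^3 + z^2 - 4*z - 2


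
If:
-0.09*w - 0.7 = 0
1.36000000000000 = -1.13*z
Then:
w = -7.78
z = -1.20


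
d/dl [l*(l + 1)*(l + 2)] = 3*l^2 + 6*l + 2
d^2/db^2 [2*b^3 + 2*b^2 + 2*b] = 12*b + 4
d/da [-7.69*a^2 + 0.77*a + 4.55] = 0.77 - 15.38*a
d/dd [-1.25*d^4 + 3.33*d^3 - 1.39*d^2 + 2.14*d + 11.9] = -5.0*d^3 + 9.99*d^2 - 2.78*d + 2.14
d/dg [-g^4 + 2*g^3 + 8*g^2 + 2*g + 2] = -4*g^3 + 6*g^2 + 16*g + 2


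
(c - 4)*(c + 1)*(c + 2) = c^3 - c^2 - 10*c - 8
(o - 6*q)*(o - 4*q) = o^2 - 10*o*q + 24*q^2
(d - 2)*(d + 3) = d^2 + d - 6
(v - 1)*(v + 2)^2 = v^3 + 3*v^2 - 4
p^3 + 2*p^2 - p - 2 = (p - 1)*(p + 1)*(p + 2)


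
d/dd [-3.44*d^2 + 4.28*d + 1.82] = 4.28 - 6.88*d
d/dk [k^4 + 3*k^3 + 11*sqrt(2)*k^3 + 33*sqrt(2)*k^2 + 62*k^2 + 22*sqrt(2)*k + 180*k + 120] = 4*k^3 + 9*k^2 + 33*sqrt(2)*k^2 + 66*sqrt(2)*k + 124*k + 22*sqrt(2) + 180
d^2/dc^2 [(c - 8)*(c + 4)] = 2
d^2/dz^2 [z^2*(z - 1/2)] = 6*z - 1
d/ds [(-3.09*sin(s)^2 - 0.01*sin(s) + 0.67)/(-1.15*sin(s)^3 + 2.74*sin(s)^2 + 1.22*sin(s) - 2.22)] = (-3.5535*sin(s)^4 - 0.0229999999999997*sin(s)^3 - 1.4309*sin(s)^2 + 10.048*sin(s) - 0.7952)*cos(s)/(1.3225*sin(s)^6 - 6.302*sin(s)^5 + 4.7016*sin(s)^4 + 11.7916*sin(s)^3 - 10.6772*sin(s)^2 - 5.4168*sin(s) + 4.9284)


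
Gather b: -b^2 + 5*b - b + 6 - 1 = -b^2 + 4*b + 5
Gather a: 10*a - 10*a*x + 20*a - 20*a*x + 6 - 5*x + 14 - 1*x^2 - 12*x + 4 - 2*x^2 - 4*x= a*(30 - 30*x) - 3*x^2 - 21*x + 24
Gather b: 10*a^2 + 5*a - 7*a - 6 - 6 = 10*a^2 - 2*a - 12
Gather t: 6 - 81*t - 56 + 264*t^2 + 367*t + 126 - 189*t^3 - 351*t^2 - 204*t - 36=-189*t^3 - 87*t^2 + 82*t + 40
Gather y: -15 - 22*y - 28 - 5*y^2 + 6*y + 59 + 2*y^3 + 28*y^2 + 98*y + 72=2*y^3 + 23*y^2 + 82*y + 88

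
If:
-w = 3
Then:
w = -3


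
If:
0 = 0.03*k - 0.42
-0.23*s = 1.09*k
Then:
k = 14.00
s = -66.35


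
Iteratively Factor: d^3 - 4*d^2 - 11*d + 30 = (d - 5)*(d^2 + d - 6) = (d - 5)*(d + 3)*(d - 2)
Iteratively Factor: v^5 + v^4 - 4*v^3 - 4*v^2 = (v + 2)*(v^4 - v^3 - 2*v^2) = (v - 2)*(v + 2)*(v^3 + v^2) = v*(v - 2)*(v + 2)*(v^2 + v) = v^2*(v - 2)*(v + 2)*(v + 1)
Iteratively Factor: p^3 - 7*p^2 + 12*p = (p - 3)*(p^2 - 4*p) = p*(p - 3)*(p - 4)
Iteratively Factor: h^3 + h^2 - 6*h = (h + 3)*(h^2 - 2*h) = h*(h + 3)*(h - 2)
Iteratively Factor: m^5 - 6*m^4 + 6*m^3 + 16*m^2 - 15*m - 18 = (m + 1)*(m^4 - 7*m^3 + 13*m^2 + 3*m - 18) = (m - 3)*(m + 1)*(m^3 - 4*m^2 + m + 6) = (m - 3)*(m + 1)^2*(m^2 - 5*m + 6) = (m - 3)^2*(m + 1)^2*(m - 2)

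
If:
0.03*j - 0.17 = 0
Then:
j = 5.67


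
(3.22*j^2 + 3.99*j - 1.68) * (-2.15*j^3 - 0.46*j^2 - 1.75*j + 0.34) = -6.923*j^5 - 10.0597*j^4 - 3.8584*j^3 - 5.1149*j^2 + 4.2966*j - 0.5712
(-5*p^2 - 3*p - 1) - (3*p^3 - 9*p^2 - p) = -3*p^3 + 4*p^2 - 2*p - 1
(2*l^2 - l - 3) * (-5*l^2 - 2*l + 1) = -10*l^4 + l^3 + 19*l^2 + 5*l - 3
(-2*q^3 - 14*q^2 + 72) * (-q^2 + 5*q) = 2*q^5 + 4*q^4 - 70*q^3 - 72*q^2 + 360*q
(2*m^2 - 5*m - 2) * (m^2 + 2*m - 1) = 2*m^4 - m^3 - 14*m^2 + m + 2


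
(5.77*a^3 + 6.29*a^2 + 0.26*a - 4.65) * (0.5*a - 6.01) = 2.885*a^4 - 31.5327*a^3 - 37.6729*a^2 - 3.8876*a + 27.9465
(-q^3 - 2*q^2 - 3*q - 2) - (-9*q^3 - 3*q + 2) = 8*q^3 - 2*q^2 - 4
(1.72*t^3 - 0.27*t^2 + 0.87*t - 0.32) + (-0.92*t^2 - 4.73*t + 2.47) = 1.72*t^3 - 1.19*t^2 - 3.86*t + 2.15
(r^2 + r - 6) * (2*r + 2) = 2*r^3 + 4*r^2 - 10*r - 12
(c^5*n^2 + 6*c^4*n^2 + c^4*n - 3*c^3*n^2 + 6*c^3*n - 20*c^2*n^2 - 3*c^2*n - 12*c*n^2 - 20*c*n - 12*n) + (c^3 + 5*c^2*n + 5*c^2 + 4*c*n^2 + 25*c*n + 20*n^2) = c^5*n^2 + 6*c^4*n^2 + c^4*n - 3*c^3*n^2 + 6*c^3*n + c^3 - 20*c^2*n^2 + 2*c^2*n + 5*c^2 - 8*c*n^2 + 5*c*n + 20*n^2 - 12*n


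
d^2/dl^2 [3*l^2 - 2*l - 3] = 6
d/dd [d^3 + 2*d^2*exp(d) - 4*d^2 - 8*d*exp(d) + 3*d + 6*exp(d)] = 2*d^2*exp(d) + 3*d^2 - 4*d*exp(d) - 8*d - 2*exp(d) + 3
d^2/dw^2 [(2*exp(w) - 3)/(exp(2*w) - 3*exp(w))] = (2*exp(3*w) - 6*exp(2*w) + 27*exp(w) - 27)*exp(-w)/(exp(3*w) - 9*exp(2*w) + 27*exp(w) - 27)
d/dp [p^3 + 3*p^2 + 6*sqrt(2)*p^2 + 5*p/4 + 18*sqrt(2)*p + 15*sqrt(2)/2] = 3*p^2 + 6*p + 12*sqrt(2)*p + 5/4 + 18*sqrt(2)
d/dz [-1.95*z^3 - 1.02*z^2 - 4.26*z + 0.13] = -5.85*z^2 - 2.04*z - 4.26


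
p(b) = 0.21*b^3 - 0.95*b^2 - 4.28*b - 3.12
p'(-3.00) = 7.09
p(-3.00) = -4.50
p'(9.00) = 29.65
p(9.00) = 34.50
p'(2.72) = -4.79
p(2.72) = -17.56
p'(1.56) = -5.71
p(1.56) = -11.31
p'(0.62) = -5.22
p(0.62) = -6.09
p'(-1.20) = -1.09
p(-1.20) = 0.29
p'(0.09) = -4.45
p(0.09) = -3.51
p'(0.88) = -5.46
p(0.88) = -7.48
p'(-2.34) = 3.62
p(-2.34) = -1.00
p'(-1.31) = -0.71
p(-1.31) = 0.38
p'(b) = 0.63*b^2 - 1.9*b - 4.28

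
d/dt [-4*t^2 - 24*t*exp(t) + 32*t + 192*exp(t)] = -24*t*exp(t) - 8*t + 168*exp(t) + 32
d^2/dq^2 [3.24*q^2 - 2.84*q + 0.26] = 6.48000000000000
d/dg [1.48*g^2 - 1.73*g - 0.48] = 2.96*g - 1.73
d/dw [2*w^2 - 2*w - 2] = 4*w - 2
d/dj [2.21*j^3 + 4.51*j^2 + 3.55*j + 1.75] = 6.63*j^2 + 9.02*j + 3.55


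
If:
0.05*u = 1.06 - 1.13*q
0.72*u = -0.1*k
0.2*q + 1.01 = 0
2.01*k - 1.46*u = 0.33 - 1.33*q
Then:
No Solution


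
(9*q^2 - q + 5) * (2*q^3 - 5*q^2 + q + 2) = 18*q^5 - 47*q^4 + 24*q^3 - 8*q^2 + 3*q + 10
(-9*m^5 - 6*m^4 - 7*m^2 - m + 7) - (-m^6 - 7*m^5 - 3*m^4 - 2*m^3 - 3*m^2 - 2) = m^6 - 2*m^5 - 3*m^4 + 2*m^3 - 4*m^2 - m + 9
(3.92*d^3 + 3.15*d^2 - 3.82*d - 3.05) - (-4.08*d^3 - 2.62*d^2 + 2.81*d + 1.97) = 8.0*d^3 + 5.77*d^2 - 6.63*d - 5.02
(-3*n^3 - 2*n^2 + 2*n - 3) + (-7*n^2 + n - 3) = -3*n^3 - 9*n^2 + 3*n - 6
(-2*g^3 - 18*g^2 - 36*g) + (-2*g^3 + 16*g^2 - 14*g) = -4*g^3 - 2*g^2 - 50*g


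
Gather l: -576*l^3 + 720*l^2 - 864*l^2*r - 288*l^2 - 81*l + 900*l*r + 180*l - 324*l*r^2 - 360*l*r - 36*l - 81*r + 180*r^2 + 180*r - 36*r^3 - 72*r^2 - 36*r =-576*l^3 + l^2*(432 - 864*r) + l*(-324*r^2 + 540*r + 63) - 36*r^3 + 108*r^2 + 63*r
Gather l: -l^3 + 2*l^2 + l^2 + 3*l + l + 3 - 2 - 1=-l^3 + 3*l^2 + 4*l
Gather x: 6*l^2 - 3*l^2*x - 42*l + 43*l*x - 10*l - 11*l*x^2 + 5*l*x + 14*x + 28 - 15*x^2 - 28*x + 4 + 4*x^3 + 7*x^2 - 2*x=6*l^2 - 52*l + 4*x^3 + x^2*(-11*l - 8) + x*(-3*l^2 + 48*l - 16) + 32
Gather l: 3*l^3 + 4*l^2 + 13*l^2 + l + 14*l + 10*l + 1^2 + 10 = 3*l^3 + 17*l^2 + 25*l + 11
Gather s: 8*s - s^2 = -s^2 + 8*s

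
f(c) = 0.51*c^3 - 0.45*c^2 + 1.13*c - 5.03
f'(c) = 1.53*c^2 - 0.9*c + 1.13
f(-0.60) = -5.98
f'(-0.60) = 2.22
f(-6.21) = -151.54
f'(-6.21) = 65.72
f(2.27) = 1.18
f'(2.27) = 6.97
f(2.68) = 4.58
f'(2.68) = 9.71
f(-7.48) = -252.10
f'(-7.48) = 93.47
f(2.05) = -0.21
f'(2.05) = 5.71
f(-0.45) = -5.68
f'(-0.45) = 1.84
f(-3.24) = -30.76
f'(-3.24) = 20.11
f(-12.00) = -964.67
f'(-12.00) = 232.25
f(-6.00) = -138.17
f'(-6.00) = 61.61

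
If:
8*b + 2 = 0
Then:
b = -1/4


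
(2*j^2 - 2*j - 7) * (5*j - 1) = 10*j^3 - 12*j^2 - 33*j + 7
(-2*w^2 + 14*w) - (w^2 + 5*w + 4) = -3*w^2 + 9*w - 4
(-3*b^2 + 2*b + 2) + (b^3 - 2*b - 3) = b^3 - 3*b^2 - 1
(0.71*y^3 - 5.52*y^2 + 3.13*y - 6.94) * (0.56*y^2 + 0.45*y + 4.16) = 0.3976*y^5 - 2.7717*y^4 + 2.2224*y^3 - 25.4411*y^2 + 9.8978*y - 28.8704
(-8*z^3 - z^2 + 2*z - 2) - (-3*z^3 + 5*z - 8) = -5*z^3 - z^2 - 3*z + 6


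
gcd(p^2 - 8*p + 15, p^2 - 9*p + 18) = p - 3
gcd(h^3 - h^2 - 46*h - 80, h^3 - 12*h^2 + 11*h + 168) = h - 8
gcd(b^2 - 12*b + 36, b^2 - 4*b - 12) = b - 6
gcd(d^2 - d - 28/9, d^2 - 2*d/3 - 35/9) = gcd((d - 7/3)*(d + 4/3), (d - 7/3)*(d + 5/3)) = d - 7/3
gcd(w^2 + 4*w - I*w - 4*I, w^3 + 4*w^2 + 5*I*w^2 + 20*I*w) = w + 4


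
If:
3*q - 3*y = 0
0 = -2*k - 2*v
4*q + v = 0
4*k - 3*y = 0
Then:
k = 0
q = 0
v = 0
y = 0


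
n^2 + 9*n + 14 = (n + 2)*(n + 7)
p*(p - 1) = p^2 - p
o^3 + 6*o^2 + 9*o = o*(o + 3)^2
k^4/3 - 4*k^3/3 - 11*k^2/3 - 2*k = k*(k/3 + 1/3)*(k - 6)*(k + 1)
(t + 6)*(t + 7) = t^2 + 13*t + 42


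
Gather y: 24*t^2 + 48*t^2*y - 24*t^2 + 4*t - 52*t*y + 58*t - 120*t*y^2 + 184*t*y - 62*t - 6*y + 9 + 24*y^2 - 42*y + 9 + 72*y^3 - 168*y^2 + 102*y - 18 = 72*y^3 + y^2*(-120*t - 144) + y*(48*t^2 + 132*t + 54)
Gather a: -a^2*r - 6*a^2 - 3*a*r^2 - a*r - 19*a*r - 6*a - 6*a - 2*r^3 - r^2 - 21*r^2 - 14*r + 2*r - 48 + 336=a^2*(-r - 6) + a*(-3*r^2 - 20*r - 12) - 2*r^3 - 22*r^2 - 12*r + 288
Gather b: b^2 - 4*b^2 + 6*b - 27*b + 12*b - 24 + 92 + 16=-3*b^2 - 9*b + 84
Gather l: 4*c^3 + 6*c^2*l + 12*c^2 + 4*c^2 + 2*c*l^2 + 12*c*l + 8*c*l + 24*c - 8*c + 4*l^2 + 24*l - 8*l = 4*c^3 + 16*c^2 + 16*c + l^2*(2*c + 4) + l*(6*c^2 + 20*c + 16)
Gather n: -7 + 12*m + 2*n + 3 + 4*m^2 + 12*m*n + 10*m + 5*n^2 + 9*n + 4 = 4*m^2 + 22*m + 5*n^2 + n*(12*m + 11)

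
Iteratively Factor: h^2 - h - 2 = (h + 1)*(h - 2)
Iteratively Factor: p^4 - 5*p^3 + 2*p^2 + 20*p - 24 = (p - 2)*(p^3 - 3*p^2 - 4*p + 12) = (p - 2)*(p + 2)*(p^2 - 5*p + 6) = (p - 2)^2*(p + 2)*(p - 3)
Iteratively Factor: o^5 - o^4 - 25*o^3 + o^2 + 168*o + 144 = (o + 1)*(o^4 - 2*o^3 - 23*o^2 + 24*o + 144) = (o + 1)*(o + 3)*(o^3 - 5*o^2 - 8*o + 48) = (o - 4)*(o + 1)*(o + 3)*(o^2 - o - 12) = (o - 4)^2*(o + 1)*(o + 3)*(o + 3)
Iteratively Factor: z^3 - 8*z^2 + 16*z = (z - 4)*(z^2 - 4*z) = (z - 4)^2*(z)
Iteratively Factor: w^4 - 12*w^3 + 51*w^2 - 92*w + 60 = (w - 3)*(w^3 - 9*w^2 + 24*w - 20) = (w - 3)*(w - 2)*(w^2 - 7*w + 10) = (w - 3)*(w - 2)^2*(w - 5)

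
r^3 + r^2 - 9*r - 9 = (r - 3)*(r + 1)*(r + 3)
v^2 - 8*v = v*(v - 8)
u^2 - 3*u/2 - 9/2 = (u - 3)*(u + 3/2)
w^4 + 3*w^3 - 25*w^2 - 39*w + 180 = (w - 3)^2*(w + 4)*(w + 5)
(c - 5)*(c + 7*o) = c^2 + 7*c*o - 5*c - 35*o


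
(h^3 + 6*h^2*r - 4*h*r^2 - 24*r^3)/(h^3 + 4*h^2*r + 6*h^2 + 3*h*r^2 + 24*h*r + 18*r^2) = (h^3 + 6*h^2*r - 4*h*r^2 - 24*r^3)/(h^3 + 4*h^2*r + 6*h^2 + 3*h*r^2 + 24*h*r + 18*r^2)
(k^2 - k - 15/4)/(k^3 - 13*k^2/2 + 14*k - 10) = (k + 3/2)/(k^2 - 4*k + 4)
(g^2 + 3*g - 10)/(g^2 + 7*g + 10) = (g - 2)/(g + 2)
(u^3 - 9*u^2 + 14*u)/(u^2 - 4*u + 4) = u*(u - 7)/(u - 2)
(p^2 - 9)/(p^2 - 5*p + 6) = (p + 3)/(p - 2)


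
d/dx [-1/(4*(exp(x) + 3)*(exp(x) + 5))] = (exp(x) + 4)*exp(x)/(2*(exp(x) + 3)^2*(exp(x) + 5)^2)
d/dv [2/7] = 0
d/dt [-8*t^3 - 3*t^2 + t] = -24*t^2 - 6*t + 1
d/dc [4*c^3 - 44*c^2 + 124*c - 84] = 12*c^2 - 88*c + 124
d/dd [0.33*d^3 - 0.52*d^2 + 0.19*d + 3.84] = 0.99*d^2 - 1.04*d + 0.19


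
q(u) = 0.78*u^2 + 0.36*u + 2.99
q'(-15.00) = -23.04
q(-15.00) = 173.09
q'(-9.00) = -13.68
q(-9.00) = 62.93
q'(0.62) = 1.33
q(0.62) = 3.51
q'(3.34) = 5.57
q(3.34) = 12.89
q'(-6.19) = -9.30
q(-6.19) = 30.65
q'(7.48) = 12.03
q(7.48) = 49.32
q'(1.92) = 3.36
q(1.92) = 6.56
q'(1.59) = 2.84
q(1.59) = 5.53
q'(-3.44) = -5.01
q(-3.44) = 10.98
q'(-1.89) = -2.59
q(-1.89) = 5.10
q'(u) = 1.56*u + 0.36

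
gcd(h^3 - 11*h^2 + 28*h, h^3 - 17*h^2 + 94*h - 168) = h^2 - 11*h + 28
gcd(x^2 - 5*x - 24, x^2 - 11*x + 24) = x - 8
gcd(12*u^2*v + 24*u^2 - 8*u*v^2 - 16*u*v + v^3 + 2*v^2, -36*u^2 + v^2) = 6*u - v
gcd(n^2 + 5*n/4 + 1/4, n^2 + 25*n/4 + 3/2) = n + 1/4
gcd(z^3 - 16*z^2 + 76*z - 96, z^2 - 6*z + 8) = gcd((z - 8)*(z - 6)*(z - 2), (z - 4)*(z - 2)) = z - 2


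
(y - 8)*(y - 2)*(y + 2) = y^3 - 8*y^2 - 4*y + 32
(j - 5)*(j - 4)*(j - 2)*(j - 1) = j^4 - 12*j^3 + 49*j^2 - 78*j + 40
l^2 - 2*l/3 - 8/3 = (l - 2)*(l + 4/3)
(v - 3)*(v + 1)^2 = v^3 - v^2 - 5*v - 3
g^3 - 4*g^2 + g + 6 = (g - 3)*(g - 2)*(g + 1)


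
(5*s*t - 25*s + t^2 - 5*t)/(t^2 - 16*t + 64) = (5*s*t - 25*s + t^2 - 5*t)/(t^2 - 16*t + 64)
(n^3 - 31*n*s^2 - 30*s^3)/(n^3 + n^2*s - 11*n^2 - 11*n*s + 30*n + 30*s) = (n^2 - n*s - 30*s^2)/(n^2 - 11*n + 30)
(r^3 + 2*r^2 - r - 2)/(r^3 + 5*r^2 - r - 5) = (r + 2)/(r + 5)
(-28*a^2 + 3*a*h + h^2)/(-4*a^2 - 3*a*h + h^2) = (7*a + h)/(a + h)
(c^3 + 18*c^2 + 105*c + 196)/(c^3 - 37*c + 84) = (c^2 + 11*c + 28)/(c^2 - 7*c + 12)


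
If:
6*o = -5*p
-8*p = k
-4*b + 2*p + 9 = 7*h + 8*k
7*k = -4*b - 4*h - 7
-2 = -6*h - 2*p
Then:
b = -2855/132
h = 26/33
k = 120/11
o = 25/22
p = -15/11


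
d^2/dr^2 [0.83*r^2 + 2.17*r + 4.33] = 1.66000000000000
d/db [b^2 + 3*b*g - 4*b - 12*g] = 2*b + 3*g - 4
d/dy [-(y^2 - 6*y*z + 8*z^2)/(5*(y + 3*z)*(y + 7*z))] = 2*z*(-8*y^2 - 13*y*z + 103*z^2)/(5*(y^4 + 20*y^3*z + 142*y^2*z^2 + 420*y*z^3 + 441*z^4))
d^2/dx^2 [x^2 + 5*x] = 2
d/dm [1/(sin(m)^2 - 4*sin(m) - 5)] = 2*(2 - sin(m))*cos(m)/((sin(m) - 5)^2*(sin(m) + 1)^2)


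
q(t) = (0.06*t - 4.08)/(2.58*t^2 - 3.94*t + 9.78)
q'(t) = (3.94 - 5.16*t)*(0.06*t - 4.08)/(2.58*t^2 - 3.94*t + 9.78)^2 + 0.06/(2.58*t^2 - 3.94*t + 9.78)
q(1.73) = -0.37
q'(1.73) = 0.18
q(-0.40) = -0.35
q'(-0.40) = -0.17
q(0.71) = -0.49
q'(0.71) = -0.01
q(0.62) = -0.49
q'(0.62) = -0.04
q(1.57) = -0.40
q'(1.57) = 0.17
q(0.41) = -0.47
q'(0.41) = -0.09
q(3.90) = -0.11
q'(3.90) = 0.06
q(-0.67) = -0.30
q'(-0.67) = -0.16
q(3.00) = -0.18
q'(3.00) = 0.10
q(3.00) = -0.18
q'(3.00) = 0.10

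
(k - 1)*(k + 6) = k^2 + 5*k - 6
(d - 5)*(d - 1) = d^2 - 6*d + 5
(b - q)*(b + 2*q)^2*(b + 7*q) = b^4 + 10*b^3*q + 21*b^2*q^2 - 4*b*q^3 - 28*q^4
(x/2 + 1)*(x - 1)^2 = x^3/2 - 3*x/2 + 1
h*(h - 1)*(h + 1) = h^3 - h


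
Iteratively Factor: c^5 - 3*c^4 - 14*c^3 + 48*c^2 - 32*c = (c - 2)*(c^4 - c^3 - 16*c^2 + 16*c) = (c - 2)*(c + 4)*(c^3 - 5*c^2 + 4*c) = c*(c - 2)*(c + 4)*(c^2 - 5*c + 4) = c*(c - 2)*(c - 1)*(c + 4)*(c - 4)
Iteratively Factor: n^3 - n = (n + 1)*(n^2 - n) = (n - 1)*(n + 1)*(n)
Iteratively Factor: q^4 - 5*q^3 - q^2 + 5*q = (q + 1)*(q^3 - 6*q^2 + 5*q) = (q - 1)*(q + 1)*(q^2 - 5*q) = (q - 5)*(q - 1)*(q + 1)*(q)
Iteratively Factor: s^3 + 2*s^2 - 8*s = (s - 2)*(s^2 + 4*s) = s*(s - 2)*(s + 4)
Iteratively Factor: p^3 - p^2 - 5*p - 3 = (p + 1)*(p^2 - 2*p - 3) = (p - 3)*(p + 1)*(p + 1)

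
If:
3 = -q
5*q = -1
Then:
No Solution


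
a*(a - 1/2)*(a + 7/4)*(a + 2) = a^4 + 13*a^3/4 + 13*a^2/8 - 7*a/4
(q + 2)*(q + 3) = q^2 + 5*q + 6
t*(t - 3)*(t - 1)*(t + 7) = t^4 + 3*t^3 - 25*t^2 + 21*t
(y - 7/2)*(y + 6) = y^2 + 5*y/2 - 21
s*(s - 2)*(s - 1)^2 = s^4 - 4*s^3 + 5*s^2 - 2*s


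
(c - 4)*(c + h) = c^2 + c*h - 4*c - 4*h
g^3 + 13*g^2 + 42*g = g*(g + 6)*(g + 7)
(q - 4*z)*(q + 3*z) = q^2 - q*z - 12*z^2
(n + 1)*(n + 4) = n^2 + 5*n + 4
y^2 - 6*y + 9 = (y - 3)^2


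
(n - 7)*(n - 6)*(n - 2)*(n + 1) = n^4 - 14*n^3 + 53*n^2 - 16*n - 84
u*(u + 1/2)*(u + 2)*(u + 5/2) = u^4 + 5*u^3 + 29*u^2/4 + 5*u/2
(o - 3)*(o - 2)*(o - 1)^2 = o^4 - 7*o^3 + 17*o^2 - 17*o + 6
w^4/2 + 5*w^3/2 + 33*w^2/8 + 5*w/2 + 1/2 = (w/2 + 1)*(w + 1/2)^2*(w + 2)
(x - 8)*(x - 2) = x^2 - 10*x + 16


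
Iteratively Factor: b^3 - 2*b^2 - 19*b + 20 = (b + 4)*(b^2 - 6*b + 5) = (b - 5)*(b + 4)*(b - 1)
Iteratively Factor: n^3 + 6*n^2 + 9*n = (n)*(n^2 + 6*n + 9) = n*(n + 3)*(n + 3)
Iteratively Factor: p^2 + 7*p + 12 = (p + 3)*(p + 4)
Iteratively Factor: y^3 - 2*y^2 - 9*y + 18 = (y - 3)*(y^2 + y - 6) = (y - 3)*(y + 3)*(y - 2)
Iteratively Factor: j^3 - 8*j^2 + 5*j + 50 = (j + 2)*(j^2 - 10*j + 25) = (j - 5)*(j + 2)*(j - 5)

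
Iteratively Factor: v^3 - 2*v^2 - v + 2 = (v - 2)*(v^2 - 1) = (v - 2)*(v + 1)*(v - 1)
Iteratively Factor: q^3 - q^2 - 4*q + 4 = (q - 2)*(q^2 + q - 2) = (q - 2)*(q + 2)*(q - 1)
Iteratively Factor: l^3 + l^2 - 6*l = (l - 2)*(l^2 + 3*l) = l*(l - 2)*(l + 3)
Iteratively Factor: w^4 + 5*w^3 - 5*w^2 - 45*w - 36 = (w + 4)*(w^3 + w^2 - 9*w - 9) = (w + 3)*(w + 4)*(w^2 - 2*w - 3) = (w - 3)*(w + 3)*(w + 4)*(w + 1)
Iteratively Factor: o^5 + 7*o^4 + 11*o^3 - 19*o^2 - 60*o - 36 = (o - 2)*(o^4 + 9*o^3 + 29*o^2 + 39*o + 18) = (o - 2)*(o + 3)*(o^3 + 6*o^2 + 11*o + 6) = (o - 2)*(o + 2)*(o + 3)*(o^2 + 4*o + 3) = (o - 2)*(o + 1)*(o + 2)*(o + 3)*(o + 3)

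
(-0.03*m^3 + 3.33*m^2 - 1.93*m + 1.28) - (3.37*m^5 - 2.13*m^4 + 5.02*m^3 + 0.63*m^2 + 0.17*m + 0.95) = -3.37*m^5 + 2.13*m^4 - 5.05*m^3 + 2.7*m^2 - 2.1*m + 0.33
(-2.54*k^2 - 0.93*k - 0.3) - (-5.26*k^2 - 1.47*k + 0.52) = 2.72*k^2 + 0.54*k - 0.82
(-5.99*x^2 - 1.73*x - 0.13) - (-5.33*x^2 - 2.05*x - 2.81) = -0.66*x^2 + 0.32*x + 2.68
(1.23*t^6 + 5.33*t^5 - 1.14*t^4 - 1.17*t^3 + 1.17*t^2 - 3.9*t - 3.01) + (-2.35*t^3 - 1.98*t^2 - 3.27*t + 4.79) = 1.23*t^6 + 5.33*t^5 - 1.14*t^4 - 3.52*t^3 - 0.81*t^2 - 7.17*t + 1.78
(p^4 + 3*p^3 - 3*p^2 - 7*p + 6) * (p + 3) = p^5 + 6*p^4 + 6*p^3 - 16*p^2 - 15*p + 18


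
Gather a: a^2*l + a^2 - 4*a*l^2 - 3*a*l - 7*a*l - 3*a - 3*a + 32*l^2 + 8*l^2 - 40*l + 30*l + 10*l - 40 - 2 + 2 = a^2*(l + 1) + a*(-4*l^2 - 10*l - 6) + 40*l^2 - 40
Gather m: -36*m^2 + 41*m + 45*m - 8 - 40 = -36*m^2 + 86*m - 48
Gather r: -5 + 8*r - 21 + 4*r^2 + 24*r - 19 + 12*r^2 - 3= 16*r^2 + 32*r - 48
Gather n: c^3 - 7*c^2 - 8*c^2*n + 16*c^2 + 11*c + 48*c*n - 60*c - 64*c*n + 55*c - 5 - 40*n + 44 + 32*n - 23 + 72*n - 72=c^3 + 9*c^2 + 6*c + n*(-8*c^2 - 16*c + 64) - 56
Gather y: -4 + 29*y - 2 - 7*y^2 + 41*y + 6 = -7*y^2 + 70*y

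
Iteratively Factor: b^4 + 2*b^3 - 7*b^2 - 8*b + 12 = (b - 2)*(b^3 + 4*b^2 + b - 6) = (b - 2)*(b + 3)*(b^2 + b - 2) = (b - 2)*(b + 2)*(b + 3)*(b - 1)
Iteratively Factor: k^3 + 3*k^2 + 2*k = (k)*(k^2 + 3*k + 2) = k*(k + 1)*(k + 2)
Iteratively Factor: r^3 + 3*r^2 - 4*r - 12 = (r + 3)*(r^2 - 4) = (r + 2)*(r + 3)*(r - 2)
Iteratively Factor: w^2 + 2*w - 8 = (w + 4)*(w - 2)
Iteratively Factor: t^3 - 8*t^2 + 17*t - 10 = (t - 5)*(t^2 - 3*t + 2) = (t - 5)*(t - 1)*(t - 2)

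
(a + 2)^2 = a^2 + 4*a + 4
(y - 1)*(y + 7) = y^2 + 6*y - 7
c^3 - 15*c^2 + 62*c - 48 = (c - 8)*(c - 6)*(c - 1)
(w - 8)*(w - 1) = w^2 - 9*w + 8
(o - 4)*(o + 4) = o^2 - 16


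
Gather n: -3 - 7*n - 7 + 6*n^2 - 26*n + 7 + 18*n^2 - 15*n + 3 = 24*n^2 - 48*n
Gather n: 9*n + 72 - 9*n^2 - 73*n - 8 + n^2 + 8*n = -8*n^2 - 56*n + 64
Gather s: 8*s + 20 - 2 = 8*s + 18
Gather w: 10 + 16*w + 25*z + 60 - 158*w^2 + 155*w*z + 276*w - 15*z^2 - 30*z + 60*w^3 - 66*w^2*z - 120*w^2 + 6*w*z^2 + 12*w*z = 60*w^3 + w^2*(-66*z - 278) + w*(6*z^2 + 167*z + 292) - 15*z^2 - 5*z + 70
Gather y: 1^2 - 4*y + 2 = 3 - 4*y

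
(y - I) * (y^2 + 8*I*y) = y^3 + 7*I*y^2 + 8*y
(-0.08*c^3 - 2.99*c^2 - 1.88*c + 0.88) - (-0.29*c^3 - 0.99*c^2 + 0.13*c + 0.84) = 0.21*c^3 - 2.0*c^2 - 2.01*c + 0.04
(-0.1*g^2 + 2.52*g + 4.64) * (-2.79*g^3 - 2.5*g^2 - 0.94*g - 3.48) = 0.279*g^5 - 6.7808*g^4 - 19.1516*g^3 - 13.6208*g^2 - 13.1312*g - 16.1472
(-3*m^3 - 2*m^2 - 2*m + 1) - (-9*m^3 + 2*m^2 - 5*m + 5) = 6*m^3 - 4*m^2 + 3*m - 4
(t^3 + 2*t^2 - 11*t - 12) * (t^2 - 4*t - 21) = t^5 - 2*t^4 - 40*t^3 - 10*t^2 + 279*t + 252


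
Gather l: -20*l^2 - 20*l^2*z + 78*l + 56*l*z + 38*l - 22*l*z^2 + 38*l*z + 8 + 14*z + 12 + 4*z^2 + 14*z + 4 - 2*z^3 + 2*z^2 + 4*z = l^2*(-20*z - 20) + l*(-22*z^2 + 94*z + 116) - 2*z^3 + 6*z^2 + 32*z + 24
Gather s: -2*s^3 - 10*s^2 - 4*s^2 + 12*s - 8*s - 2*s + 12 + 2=-2*s^3 - 14*s^2 + 2*s + 14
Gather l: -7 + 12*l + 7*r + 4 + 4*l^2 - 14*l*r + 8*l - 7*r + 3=4*l^2 + l*(20 - 14*r)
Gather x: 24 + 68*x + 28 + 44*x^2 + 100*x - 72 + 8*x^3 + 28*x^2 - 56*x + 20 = 8*x^3 + 72*x^2 + 112*x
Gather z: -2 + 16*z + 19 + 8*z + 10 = 24*z + 27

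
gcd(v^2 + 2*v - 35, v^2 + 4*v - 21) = v + 7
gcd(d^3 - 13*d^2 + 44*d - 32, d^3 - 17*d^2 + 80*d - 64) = d^2 - 9*d + 8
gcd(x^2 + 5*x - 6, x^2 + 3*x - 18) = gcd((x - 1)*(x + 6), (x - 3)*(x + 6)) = x + 6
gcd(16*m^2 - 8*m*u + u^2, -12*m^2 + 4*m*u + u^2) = 1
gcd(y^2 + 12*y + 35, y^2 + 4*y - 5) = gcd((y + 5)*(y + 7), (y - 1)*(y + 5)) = y + 5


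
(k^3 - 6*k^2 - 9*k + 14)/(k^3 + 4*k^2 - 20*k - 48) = (k^2 - 8*k + 7)/(k^2 + 2*k - 24)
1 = 1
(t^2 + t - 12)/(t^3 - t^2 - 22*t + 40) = (t^2 + t - 12)/(t^3 - t^2 - 22*t + 40)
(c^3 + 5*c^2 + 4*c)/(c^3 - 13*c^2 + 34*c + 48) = c*(c + 4)/(c^2 - 14*c + 48)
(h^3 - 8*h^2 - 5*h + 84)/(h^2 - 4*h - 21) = h - 4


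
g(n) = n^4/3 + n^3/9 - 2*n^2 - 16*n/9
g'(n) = 4*n^3/3 + n^2/3 - 4*n - 16/9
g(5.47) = 247.04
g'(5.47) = 204.54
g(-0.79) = 0.23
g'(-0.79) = 0.93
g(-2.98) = 10.88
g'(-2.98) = -22.18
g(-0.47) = 0.40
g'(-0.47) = 0.04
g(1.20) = -4.13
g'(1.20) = -3.79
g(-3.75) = 38.60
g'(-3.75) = -52.40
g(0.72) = -2.19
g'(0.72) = -3.99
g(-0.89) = 0.13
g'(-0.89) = 1.11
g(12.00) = 6794.67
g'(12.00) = 2302.22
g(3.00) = 6.67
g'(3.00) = 25.22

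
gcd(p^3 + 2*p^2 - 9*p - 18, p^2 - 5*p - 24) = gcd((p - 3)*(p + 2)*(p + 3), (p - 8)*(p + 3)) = p + 3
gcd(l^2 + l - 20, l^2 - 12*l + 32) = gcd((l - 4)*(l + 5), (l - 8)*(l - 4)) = l - 4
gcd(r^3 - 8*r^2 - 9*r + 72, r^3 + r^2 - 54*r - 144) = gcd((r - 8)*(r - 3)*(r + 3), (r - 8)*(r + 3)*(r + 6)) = r^2 - 5*r - 24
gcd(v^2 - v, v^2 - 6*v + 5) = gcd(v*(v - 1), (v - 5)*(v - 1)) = v - 1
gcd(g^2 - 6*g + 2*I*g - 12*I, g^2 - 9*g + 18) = g - 6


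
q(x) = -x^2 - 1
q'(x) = -2*x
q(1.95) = -4.80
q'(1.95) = -3.90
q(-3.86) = -15.90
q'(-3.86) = 7.72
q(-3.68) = -14.54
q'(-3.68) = 7.36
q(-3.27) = -11.69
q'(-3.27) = 6.54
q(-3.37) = -12.36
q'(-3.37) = 6.74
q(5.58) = -32.14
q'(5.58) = -11.16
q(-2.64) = -7.97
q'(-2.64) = 5.28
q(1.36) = -2.85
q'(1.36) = -2.72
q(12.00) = -145.00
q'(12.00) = -24.00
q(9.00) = -82.00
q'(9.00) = -18.00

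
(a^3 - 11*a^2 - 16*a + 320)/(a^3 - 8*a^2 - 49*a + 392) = (a^2 - 3*a - 40)/(a^2 - 49)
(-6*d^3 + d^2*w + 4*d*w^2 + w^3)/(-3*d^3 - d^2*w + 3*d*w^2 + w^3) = (2*d + w)/(d + w)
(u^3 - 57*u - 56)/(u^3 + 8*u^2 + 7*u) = (u - 8)/u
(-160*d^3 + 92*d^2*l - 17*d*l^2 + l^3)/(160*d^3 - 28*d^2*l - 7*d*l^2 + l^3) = (-5*d + l)/(5*d + l)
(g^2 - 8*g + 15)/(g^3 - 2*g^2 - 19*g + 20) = (g - 3)/(g^2 + 3*g - 4)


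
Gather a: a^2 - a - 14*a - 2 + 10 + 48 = a^2 - 15*a + 56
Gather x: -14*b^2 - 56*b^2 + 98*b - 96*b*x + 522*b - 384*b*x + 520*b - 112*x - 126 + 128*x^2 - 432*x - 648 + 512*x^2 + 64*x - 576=-70*b^2 + 1140*b + 640*x^2 + x*(-480*b - 480) - 1350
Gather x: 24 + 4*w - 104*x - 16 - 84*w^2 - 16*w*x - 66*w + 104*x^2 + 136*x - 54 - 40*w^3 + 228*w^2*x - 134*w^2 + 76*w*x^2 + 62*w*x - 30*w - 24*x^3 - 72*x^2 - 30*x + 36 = -40*w^3 - 218*w^2 - 92*w - 24*x^3 + x^2*(76*w + 32) + x*(228*w^2 + 46*w + 2) - 10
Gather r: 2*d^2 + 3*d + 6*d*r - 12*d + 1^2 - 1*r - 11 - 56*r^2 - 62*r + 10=2*d^2 - 9*d - 56*r^2 + r*(6*d - 63)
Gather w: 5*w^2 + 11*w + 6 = 5*w^2 + 11*w + 6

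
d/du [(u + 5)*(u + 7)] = 2*u + 12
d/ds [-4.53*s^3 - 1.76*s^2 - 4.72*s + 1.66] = -13.59*s^2 - 3.52*s - 4.72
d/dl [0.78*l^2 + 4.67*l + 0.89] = 1.56*l + 4.67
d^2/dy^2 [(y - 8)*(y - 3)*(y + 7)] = 6*y - 8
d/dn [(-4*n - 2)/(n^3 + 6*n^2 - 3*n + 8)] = 2*(4*n^3 + 15*n^2 + 12*n - 19)/(n^6 + 12*n^5 + 30*n^4 - 20*n^3 + 105*n^2 - 48*n + 64)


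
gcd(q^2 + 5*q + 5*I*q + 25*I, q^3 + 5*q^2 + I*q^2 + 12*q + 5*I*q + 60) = q + 5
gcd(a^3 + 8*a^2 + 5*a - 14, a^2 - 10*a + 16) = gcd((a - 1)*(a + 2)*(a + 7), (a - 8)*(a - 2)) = 1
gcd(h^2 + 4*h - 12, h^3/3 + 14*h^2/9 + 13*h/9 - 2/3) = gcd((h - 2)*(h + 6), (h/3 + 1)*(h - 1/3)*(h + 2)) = 1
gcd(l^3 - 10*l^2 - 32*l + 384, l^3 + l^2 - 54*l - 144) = l^2 - 2*l - 48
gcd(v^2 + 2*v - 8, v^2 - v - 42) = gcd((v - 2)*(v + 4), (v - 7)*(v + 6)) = 1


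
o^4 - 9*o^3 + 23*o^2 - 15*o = o*(o - 5)*(o - 3)*(o - 1)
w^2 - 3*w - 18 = (w - 6)*(w + 3)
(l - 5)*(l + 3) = l^2 - 2*l - 15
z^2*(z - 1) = z^3 - z^2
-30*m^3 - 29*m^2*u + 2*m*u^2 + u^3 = (-5*m + u)*(m + u)*(6*m + u)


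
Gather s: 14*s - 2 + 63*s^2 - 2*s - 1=63*s^2 + 12*s - 3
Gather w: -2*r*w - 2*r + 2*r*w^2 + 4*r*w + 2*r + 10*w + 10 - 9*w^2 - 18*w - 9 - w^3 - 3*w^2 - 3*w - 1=-w^3 + w^2*(2*r - 12) + w*(2*r - 11)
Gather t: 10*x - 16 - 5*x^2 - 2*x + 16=-5*x^2 + 8*x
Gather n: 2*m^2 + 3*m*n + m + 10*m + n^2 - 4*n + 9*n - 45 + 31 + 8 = 2*m^2 + 11*m + n^2 + n*(3*m + 5) - 6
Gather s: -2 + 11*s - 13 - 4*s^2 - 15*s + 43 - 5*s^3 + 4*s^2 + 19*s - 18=-5*s^3 + 15*s + 10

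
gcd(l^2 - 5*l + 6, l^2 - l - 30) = 1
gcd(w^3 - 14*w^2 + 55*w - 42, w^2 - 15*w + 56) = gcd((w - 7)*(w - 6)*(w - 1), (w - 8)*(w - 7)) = w - 7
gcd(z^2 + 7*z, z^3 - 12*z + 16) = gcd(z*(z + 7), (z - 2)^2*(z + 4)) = 1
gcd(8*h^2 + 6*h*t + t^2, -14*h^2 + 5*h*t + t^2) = 1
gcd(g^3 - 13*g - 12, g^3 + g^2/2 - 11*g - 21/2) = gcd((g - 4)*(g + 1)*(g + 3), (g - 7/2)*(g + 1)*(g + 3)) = g^2 + 4*g + 3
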